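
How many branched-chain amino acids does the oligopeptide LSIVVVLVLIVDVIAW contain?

12

Valine (V), leucine (L), and isoleucine (I) are the branched-chain amino acids.
Matching residues: L1, I3, V4, V5, V6, L7, V8, L9, I10, V11, V13, I14.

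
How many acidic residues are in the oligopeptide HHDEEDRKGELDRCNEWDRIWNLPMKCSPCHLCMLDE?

10

Only D (aspartate) and E (glutamate) carry a side-chain carboxylic acid.
Matching residues: D3, E4, E5, D6, E10, D12, E16, D18, D36, E37.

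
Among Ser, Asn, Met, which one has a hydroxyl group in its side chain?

Ser

S, T, and Y are the three residues with a side-chain hydroxyl.
Of the listed options, only Ser belongs to this group.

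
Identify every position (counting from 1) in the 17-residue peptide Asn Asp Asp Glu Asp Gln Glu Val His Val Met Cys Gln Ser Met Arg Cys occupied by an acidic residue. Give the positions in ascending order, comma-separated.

2, 3, 4, 5, 7

Aspartate (D) and glutamate (E) have carboxylic-acid side chains and are the acidic amino acids.
Matching residues: Asp2, Asp3, Glu4, Asp5, Glu7.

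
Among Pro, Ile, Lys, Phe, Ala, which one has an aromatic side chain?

Phe

The aromatic amino acids are Phe (F, benzyl), Trp (W, indole), and Tyr (Y, phenol).
Of the listed options, only Phe belongs to this group.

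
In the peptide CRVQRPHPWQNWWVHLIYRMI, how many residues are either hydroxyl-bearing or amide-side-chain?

4

Hydroxyl-bearing: S, T, Y. Amide-side-chain: N, Q.
Hydroxyl-bearing residues here: Y18 (1).
Amide-side-chain residues here: Q4, Q10, N11 (3).
The two groups share no amino acid, so total = 1 + 3 = 4.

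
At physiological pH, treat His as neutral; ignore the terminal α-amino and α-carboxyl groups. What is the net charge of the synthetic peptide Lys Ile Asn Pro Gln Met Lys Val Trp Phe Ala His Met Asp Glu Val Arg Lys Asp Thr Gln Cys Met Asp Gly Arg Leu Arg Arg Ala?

+3

At pH ~7.4 the Lys and Arg side chains are protonated (+1), the Asp and Glu side chains are deprotonated (−1), and with His taken as neutral all other side chains carry no charge.
Positive (K, R): Lys1, Lys7, Arg17, Lys18, Arg26, Arg28, Arg29 → +7.
Negative (D, E): Asp14, Glu15, Asp19, Asp24 → −4.
Net charge = (+7) + (−4) = +3.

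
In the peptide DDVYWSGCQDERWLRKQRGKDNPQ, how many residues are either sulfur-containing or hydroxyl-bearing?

Sulfur-containing: C, M. Hydroxyl-bearing: S, T, Y.
Sulfur-containing residues here: C8 (1).
Hydroxyl-bearing residues here: Y4, S6 (2).
The two groups share no amino acid, so total = 1 + 2 = 3.

3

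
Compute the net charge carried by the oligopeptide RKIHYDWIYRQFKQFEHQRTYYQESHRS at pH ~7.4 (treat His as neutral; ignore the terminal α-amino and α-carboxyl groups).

+3

Near pH 7.4, K and R contribute +1 each, D and E contribute −1 each, and every other side chain (His included, as stated) is uncharged.
Positive (K, R): R1, K2, R10, K13, R19, R27 → +6.
Negative (D, E): D6, E16, E24 → −3.
Net charge = (+6) + (−3) = +3.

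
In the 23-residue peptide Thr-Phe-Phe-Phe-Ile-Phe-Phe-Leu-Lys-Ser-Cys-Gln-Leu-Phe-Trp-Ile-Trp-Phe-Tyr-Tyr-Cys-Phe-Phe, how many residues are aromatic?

F, W, and Y each carry an aromatic ring on the side chain.
Matching residues: Phe2, Phe3, Phe4, Phe6, Phe7, Phe14, Trp15, Trp17, Phe18, Tyr19, Tyr20, Phe22, Phe23.

13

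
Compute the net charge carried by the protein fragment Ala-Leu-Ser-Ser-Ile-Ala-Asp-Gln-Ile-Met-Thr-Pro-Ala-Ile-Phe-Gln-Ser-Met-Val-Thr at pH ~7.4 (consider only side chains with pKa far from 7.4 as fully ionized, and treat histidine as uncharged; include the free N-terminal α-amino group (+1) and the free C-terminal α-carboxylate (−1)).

The side chains ionized at physiological pH are Lys/Arg (+1) and Asp/Glu (−1); with His treated as neutral, nothing else contributes.
Positive (K, R): none → +0.
Negative (D, E): Asp7 → −1.
The N-terminus (+1) and C-terminus (−1) cancel.
Net charge = (+0) + (−1) = −1.

-1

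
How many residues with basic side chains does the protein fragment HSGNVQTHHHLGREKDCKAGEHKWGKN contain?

10

The basic amino acids are Lys (K), Arg (R), and His (H).
Matching residues: H1, H8, H9, H10, R13, K15, K18, H22, K23, K26.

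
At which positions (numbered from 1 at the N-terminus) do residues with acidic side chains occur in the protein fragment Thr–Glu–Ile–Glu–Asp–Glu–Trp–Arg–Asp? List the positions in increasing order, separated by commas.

The acidic residues are Asp (D) and Glu (E), whose side chains end in a carboxylate group.
Matching residues: Glu2, Glu4, Asp5, Glu6, Asp9.

2, 4, 5, 6, 9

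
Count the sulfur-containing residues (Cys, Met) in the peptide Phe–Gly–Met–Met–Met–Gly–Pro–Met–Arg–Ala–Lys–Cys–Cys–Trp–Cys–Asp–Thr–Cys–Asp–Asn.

8

Matching residues: Met3, Met4, Met5, Met8, Cys12, Cys13, Cys15, Cys18.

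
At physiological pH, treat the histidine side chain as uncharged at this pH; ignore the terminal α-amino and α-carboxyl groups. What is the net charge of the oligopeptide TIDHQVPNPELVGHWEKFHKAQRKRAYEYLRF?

+2

At pH ~7.4 the Lys and Arg side chains are protonated (+1), the Asp and Glu side chains are deprotonated (−1), and with His taken as neutral all other side chains carry no charge.
Positive (K, R): K17, K20, R23, K24, R25, R31 → +6.
Negative (D, E): D3, E10, E16, E28 → −4.
Net charge = (+6) + (−4) = +2.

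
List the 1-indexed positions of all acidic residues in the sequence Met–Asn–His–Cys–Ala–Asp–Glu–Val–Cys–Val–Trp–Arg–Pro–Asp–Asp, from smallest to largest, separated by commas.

The acidic residues are Asp (D) and Glu (E), whose side chains end in a carboxylate group.
Matching residues: Asp6, Glu7, Asp14, Asp15.

6, 7, 14, 15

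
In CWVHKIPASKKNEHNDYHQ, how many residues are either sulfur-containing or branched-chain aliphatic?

Sulfur-containing: C, M. Branched-chain aliphatic: I, L, V.
Sulfur-containing residues here: C1 (1).
Branched-chain aliphatic residues here: V3, I6 (2).
The two groups share no amino acid, so total = 1 + 2 = 3.

3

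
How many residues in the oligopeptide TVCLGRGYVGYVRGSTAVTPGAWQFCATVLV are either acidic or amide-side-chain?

1

Acidic: D, E. Amide-side-chain: N, Q.
Acidic residues here: none (0).
Amide-side-chain residues here: Q24 (1).
The two groups share no amino acid, so total = 0 + 1 = 1.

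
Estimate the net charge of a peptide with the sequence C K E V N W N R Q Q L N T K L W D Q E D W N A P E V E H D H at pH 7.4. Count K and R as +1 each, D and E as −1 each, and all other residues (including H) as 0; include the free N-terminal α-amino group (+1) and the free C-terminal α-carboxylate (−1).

Positive (K, R): K2, R8, K14 → +3.
Negative (D, E): E3, D17, E19, D20, E25, E27, D29 → −7.
The N-terminus (+1) and C-terminus (−1) cancel.
Net charge = (+3) + (−7) = −4.

-4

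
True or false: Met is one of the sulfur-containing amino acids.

Cysteine (C, thiol) and methionine (M, thioether) are the two sulfur-containing amino acids.
Methionine is in this group.

True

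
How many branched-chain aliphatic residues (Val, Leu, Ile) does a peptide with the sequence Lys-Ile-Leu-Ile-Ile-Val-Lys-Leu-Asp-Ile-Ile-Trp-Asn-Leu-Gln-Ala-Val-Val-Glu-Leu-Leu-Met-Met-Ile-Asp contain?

Matching residues: Ile2, Leu3, Ile4, Ile5, Val6, Leu8, Ile10, Ile11, Leu14, Val17, Val18, Leu20, Leu21, Ile24.

14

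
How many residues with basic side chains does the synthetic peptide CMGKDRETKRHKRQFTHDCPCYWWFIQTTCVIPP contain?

K, R, and H are the three residues with basic side chains (ε-amine, guanidinium, and imidazole respectively).
Matching residues: K4, R6, K9, R10, H11, K12, R13, H17.

8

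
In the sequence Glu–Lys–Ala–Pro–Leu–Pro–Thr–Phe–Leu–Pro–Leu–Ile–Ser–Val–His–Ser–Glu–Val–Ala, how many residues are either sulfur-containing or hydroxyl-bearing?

3

Sulfur-containing: C, M. Hydroxyl-bearing: S, T, Y.
Sulfur-containing residues here: none (0).
Hydroxyl-bearing residues here: Thr7, Ser13, Ser16 (3).
The two groups share no amino acid, so total = 0 + 3 = 3.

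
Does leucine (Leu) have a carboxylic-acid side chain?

Aspartate (D) and glutamate (E) have carboxylic-acid side chains and are the acidic amino acids.
Leucine is not in this group.

No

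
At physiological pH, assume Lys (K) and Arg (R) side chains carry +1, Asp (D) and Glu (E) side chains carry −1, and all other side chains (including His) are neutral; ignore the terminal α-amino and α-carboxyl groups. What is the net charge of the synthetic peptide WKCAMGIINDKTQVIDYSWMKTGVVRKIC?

Positive (K, R): K2, K11, K21, R26, K27 → +5.
Negative (D, E): D10, D16 → −2.
Net charge = (+5) + (−2) = +3.

+3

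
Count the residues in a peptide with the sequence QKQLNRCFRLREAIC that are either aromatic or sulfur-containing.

Aromatic: F, W, Y. Sulfur-containing: C, M.
Aromatic residues here: F8 (1).
Sulfur-containing residues here: C7, C15 (2).
The two groups share no amino acid, so total = 1 + 2 = 3.

3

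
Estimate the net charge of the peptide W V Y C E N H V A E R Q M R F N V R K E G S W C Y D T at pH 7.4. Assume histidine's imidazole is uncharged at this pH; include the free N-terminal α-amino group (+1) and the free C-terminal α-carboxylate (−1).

At pH ~7.4 the Lys and Arg side chains are protonated (+1), the Asp and Glu side chains are deprotonated (−1), and with His taken as neutral all other side chains carry no charge.
Positive (K, R): R11, R14, R18, K19 → +4.
Negative (D, E): E5, E10, E20, D26 → −4.
The N-terminus (+1) and C-terminus (−1) cancel.
Net charge = (+4) + (−4) = 0.

0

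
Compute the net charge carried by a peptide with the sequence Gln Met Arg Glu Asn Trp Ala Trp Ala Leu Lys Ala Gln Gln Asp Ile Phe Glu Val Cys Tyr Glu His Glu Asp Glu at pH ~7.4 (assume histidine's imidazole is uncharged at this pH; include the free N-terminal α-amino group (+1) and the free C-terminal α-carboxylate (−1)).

At pH ~7.4 the Lys and Arg side chains are protonated (+1), the Asp and Glu side chains are deprotonated (−1), and with His taken as neutral all other side chains carry no charge.
Positive (K, R): Arg3, Lys11 → +2.
Negative (D, E): Glu4, Asp15, Glu18, Glu22, Glu24, Asp25, Glu26 → −7.
The N-terminus (+1) and C-terminus (−1) cancel.
Net charge = (+2) + (−7) = −5.

-5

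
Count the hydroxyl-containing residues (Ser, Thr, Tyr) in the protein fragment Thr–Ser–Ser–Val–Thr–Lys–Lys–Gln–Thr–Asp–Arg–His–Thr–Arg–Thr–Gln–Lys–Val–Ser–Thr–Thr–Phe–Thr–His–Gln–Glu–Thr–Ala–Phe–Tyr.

Matching residues: Thr1, Ser2, Ser3, Thr5, Thr9, Thr13, Thr15, Ser19, Thr20, Thr21, Thr23, Thr27, Tyr30.

13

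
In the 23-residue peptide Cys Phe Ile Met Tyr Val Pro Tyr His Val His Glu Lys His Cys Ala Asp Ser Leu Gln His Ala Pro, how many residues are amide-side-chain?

1

Only N (asparagine) and Q (glutamine) carry a side-chain carboxamide.
Matching residues: Gln20.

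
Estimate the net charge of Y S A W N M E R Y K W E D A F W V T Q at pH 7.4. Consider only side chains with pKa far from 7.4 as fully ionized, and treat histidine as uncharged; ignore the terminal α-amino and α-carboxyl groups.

The side chains ionized at physiological pH are Lys/Arg (+1) and Asp/Glu (−1); with His treated as neutral, nothing else contributes.
Positive (K, R): R8, K10 → +2.
Negative (D, E): E7, E12, D13 → −3.
Net charge = (+2) + (−3) = −1.

-1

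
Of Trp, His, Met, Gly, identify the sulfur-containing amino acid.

Only Cys (C) and Met (M) have a sulfur atom in the side chain.
Of the listed options, only Met belongs to this group.

Met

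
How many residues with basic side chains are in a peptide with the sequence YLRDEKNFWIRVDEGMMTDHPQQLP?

K, R, and H are the three residues with basic side chains (ε-amine, guanidinium, and imidazole respectively).
Matching residues: R3, K6, R11, H20.

4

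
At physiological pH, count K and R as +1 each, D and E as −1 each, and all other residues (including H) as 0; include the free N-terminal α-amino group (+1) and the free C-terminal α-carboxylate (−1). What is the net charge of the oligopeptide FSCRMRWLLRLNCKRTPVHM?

Positive (K, R): R4, R6, R10, K14, R15 → +5.
Negative (D, E): none → −0.
The N-terminus (+1) and C-terminus (−1) cancel.
Net charge = (+5) + (−0) = +5.

+5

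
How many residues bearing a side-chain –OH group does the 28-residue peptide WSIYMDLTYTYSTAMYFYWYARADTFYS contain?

14

The –OH-bearing residues are Ser, Thr (aliphatic alcohols), and Tyr (phenol).
Matching residues: S2, Y4, T8, Y9, T10, Y11, S12, T13, Y16, Y18, Y20, T25, Y27, S28.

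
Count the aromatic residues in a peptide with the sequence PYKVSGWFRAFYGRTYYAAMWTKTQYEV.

The aromatic amino acids are Phe (F, benzyl), Trp (W, indole), and Tyr (Y, phenol).
Matching residues: Y2, W7, F8, F11, Y12, Y16, Y17, W21, Y26.

9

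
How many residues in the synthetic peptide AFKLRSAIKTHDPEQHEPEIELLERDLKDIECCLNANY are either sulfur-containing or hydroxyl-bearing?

Sulfur-containing: C, M. Hydroxyl-bearing: S, T, Y.
Sulfur-containing residues here: C32, C33 (2).
Hydroxyl-bearing residues here: S6, T10, Y38 (3).
The two groups share no amino acid, so total = 2 + 3 = 5.

5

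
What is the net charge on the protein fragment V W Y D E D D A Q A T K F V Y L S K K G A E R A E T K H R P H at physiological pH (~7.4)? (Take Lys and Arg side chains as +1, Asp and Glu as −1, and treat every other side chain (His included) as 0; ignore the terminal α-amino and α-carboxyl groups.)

Positive (K, R): K12, K18, K19, R23, K27, R29 → +6.
Negative (D, E): D4, E5, D6, D7, E22, E25 → −6.
Net charge = (+6) + (−6) = 0.

0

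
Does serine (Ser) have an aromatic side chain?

No

The aromatic amino acids are Phe (F, benzyl), Trp (W, indole), and Tyr (Y, phenol).
Serine is not in this group.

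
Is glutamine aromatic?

No

Phenylalanine (F), tryptophan (W), and tyrosine (Y) have aromatic ring side chains.
Glutamine is not in this group.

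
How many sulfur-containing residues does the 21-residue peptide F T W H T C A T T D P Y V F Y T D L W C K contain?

The sulfur-bearing residues are cysteine (–SH) and methionine (–S–CH₃).
Matching residues: C6, C20.

2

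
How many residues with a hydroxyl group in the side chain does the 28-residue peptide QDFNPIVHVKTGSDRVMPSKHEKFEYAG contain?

4

The –OH-bearing residues are Ser, Thr (aliphatic alcohols), and Tyr (phenol).
Matching residues: T11, S13, S19, Y26.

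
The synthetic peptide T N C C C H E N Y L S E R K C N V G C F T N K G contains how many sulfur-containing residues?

Cysteine (C, thiol) and methionine (M, thioether) are the two sulfur-containing amino acids.
Matching residues: C3, C4, C5, C15, C19.

5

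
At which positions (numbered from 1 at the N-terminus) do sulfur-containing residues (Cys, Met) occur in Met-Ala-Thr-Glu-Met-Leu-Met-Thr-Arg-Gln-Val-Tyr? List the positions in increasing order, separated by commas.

1, 5, 7

Matching residues: Met1, Met5, Met7.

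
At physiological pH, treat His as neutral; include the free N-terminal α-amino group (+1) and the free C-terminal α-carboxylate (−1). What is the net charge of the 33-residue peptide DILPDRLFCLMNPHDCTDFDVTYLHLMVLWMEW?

-5

Near pH 7.4, K and R contribute +1 each, D and E contribute −1 each, and every other side chain (His included, as stated) is uncharged.
Positive (K, R): R6 → +1.
Negative (D, E): D1, D5, D15, D18, D20, E32 → −6.
The N-terminus (+1) and C-terminus (−1) cancel.
Net charge = (+1) + (−6) = −5.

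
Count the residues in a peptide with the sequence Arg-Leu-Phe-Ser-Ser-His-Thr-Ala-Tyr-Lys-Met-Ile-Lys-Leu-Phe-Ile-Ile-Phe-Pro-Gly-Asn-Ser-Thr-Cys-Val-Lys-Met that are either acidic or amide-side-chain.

Acidic: D, E. Amide-side-chain: N, Q.
Acidic residues here: none (0).
Amide-side-chain residues here: Asn21 (1).
The two groups share no amino acid, so total = 0 + 1 = 1.

1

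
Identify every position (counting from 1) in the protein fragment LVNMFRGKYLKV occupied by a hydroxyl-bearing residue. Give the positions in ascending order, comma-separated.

9

S, T, and Y are the three residues with a side-chain hydroxyl.
Matching residues: Y9.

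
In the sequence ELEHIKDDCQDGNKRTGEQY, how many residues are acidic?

6

The acidic residues are Asp (D) and Glu (E), whose side chains end in a carboxylate group.
Matching residues: E1, E3, D7, D8, D11, E18.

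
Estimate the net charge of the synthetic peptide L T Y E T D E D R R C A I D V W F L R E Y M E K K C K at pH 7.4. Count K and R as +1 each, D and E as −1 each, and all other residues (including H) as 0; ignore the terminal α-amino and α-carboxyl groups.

-1

Positive (K, R): R9, R10, R19, K24, K25, K27 → +6.
Negative (D, E): E4, D6, E7, D8, D14, E20, E23 → −7.
Net charge = (+6) + (−7) = −1.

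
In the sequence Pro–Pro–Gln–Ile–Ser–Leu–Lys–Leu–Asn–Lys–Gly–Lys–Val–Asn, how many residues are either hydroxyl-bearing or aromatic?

Hydroxyl-bearing: S, T, Y. Aromatic: F, W, Y.
Hydroxyl-bearing residues here: Ser5 (1).
Aromatic residues here: none (0).
(Y belongs to both groups, but none appear in this sequence.) Total = 1 + 0 = 1.

1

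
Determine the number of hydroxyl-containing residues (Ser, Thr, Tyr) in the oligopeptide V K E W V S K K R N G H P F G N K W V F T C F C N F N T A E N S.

Matching residues: S6, T21, T28, S32.

4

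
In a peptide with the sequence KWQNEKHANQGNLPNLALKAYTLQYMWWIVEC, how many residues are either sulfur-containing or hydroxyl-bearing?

Sulfur-containing: C, M. Hydroxyl-bearing: S, T, Y.
Sulfur-containing residues here: M26, C32 (2).
Hydroxyl-bearing residues here: Y21, T22, Y25 (3).
The two groups share no amino acid, so total = 2 + 3 = 5.

5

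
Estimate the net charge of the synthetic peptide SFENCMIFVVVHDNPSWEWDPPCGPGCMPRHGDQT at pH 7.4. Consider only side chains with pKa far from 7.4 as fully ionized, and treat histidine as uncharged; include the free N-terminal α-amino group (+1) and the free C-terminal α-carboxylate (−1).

-4

Near pH 7.4, K and R contribute +1 each, D and E contribute −1 each, and every other side chain (His included, as stated) is uncharged.
Positive (K, R): R30 → +1.
Negative (D, E): E3, D13, E18, D20, D33 → −5.
The N-terminus (+1) and C-terminus (−1) cancel.
Net charge = (+1) + (−5) = −4.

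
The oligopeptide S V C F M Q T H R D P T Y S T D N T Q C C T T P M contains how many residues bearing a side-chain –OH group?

Serine (S), threonine (T), and tyrosine (Y) each carry a hydroxyl group on the side chain.
Matching residues: S1, T7, T12, Y13, S14, T15, T18, T22, T23.

9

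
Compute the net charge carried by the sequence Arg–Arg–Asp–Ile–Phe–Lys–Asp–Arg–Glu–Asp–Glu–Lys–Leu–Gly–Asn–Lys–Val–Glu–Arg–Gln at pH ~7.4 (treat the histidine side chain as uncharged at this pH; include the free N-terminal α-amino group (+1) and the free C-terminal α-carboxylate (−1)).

At pH ~7.4 the Lys and Arg side chains are protonated (+1), the Asp and Glu side chains are deprotonated (−1), and with His taken as neutral all other side chains carry no charge.
Positive (K, R): Arg1, Arg2, Lys6, Arg8, Lys12, Lys16, Arg19 → +7.
Negative (D, E): Asp3, Asp7, Glu9, Asp10, Glu11, Glu18 → −6.
The N-terminus (+1) and C-terminus (−1) cancel.
Net charge = (+7) + (−6) = +1.

+1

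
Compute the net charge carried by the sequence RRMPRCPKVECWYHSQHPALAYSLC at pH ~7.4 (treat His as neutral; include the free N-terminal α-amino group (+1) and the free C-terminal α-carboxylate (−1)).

The side chains ionized at physiological pH are Lys/Arg (+1) and Asp/Glu (−1); with His treated as neutral, nothing else contributes.
Positive (K, R): R1, R2, R5, K8 → +4.
Negative (D, E): E10 → −1.
The N-terminus (+1) and C-terminus (−1) cancel.
Net charge = (+4) + (−1) = +3.

+3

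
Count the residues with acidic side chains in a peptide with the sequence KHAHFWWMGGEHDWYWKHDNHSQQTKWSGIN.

3

Aspartate (D) and glutamate (E) have carboxylic-acid side chains and are the acidic amino acids.
Matching residues: E11, D13, D19.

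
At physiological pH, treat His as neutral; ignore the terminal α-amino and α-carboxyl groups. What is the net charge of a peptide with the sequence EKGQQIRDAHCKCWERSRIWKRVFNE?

The side chains ionized at physiological pH are Lys/Arg (+1) and Asp/Glu (−1); with His treated as neutral, nothing else contributes.
Positive (K, R): K2, R7, K12, R16, R18, K21, R22 → +7.
Negative (D, E): E1, D8, E15, E26 → −4.
Net charge = (+7) + (−4) = +3.

+3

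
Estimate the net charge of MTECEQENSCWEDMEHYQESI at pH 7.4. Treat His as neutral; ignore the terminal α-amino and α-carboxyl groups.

Near pH 7.4, K and R contribute +1 each, D and E contribute −1 each, and every other side chain (His included, as stated) is uncharged.
Positive (K, R): none → +0.
Negative (D, E): E3, E5, E7, E12, D13, E15, E19 → −7.
Net charge = (+0) + (−7) = −7.

-7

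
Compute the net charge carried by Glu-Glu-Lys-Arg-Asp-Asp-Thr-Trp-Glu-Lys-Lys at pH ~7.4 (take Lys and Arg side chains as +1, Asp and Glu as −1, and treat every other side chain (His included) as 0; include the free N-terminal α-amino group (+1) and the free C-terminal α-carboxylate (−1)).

-1

Positive (K, R): Lys3, Arg4, Lys10, Lys11 → +4.
Negative (D, E): Glu1, Glu2, Asp5, Asp6, Glu9 → −5.
The N-terminus (+1) and C-terminus (−1) cancel.
Net charge = (+4) + (−5) = −1.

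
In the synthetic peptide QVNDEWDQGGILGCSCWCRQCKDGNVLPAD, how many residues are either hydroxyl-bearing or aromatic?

Hydroxyl-bearing: S, T, Y. Aromatic: F, W, Y.
Hydroxyl-bearing residues here: S15 (1).
Aromatic residues here: W6, W17 (2).
(Y belongs to both groups, but none appear in this sequence.) Total = 1 + 2 = 3.

3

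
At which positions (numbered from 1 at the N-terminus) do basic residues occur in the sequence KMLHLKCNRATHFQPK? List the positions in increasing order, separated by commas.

1, 4, 6, 9, 12, 16

Lysine (K), arginine (R), and histidine (H) have basic, nitrogen-containing side chains.
Matching residues: K1, H4, K6, R9, H12, K16.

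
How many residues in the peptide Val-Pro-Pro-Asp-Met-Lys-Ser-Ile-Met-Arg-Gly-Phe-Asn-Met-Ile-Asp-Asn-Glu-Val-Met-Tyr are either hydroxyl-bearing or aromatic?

Hydroxyl-bearing: S, T, Y. Aromatic: F, W, Y.
Hydroxyl-bearing residues here: Ser7, Tyr21 (2).
Aromatic residues here: Phe12, Tyr21 (2).
Y is in both groups, so the 1 Y residue must not be double-counted.
Total = 2 + 2 − 1 = 3.

3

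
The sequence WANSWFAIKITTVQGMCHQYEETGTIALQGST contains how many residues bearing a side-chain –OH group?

8

The –OH-bearing residues are Ser, Thr (aliphatic alcohols), and Tyr (phenol).
Matching residues: S4, T11, T12, Y20, T23, T25, S31, T32.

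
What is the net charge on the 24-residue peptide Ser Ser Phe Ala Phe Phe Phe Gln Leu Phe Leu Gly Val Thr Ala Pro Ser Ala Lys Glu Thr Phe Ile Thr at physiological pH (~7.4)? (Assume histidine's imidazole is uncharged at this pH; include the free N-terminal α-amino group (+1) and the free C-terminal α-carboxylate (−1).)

0

At pH ~7.4 the Lys and Arg side chains are protonated (+1), the Asp and Glu side chains are deprotonated (−1), and with His taken as neutral all other side chains carry no charge.
Positive (K, R): Lys19 → +1.
Negative (D, E): Glu20 → −1.
The N-terminus (+1) and C-terminus (−1) cancel.
Net charge = (+1) + (−1) = 0.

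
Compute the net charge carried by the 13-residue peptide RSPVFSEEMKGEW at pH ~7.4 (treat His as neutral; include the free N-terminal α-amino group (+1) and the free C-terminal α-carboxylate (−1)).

The side chains ionized at physiological pH are Lys/Arg (+1) and Asp/Glu (−1); with His treated as neutral, nothing else contributes.
Positive (K, R): R1, K10 → +2.
Negative (D, E): E7, E8, E12 → −3.
The N-terminus (+1) and C-terminus (−1) cancel.
Net charge = (+2) + (−3) = −1.

-1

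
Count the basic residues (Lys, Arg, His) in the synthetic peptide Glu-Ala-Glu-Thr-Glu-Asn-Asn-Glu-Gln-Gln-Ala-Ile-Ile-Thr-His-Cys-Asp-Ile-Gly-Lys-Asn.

2

Matching residues: His15, Lys20.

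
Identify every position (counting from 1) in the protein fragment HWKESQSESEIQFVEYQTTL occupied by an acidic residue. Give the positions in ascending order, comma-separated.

4, 8, 10, 15

The acidic residues are Asp (D) and Glu (E), whose side chains end in a carboxylate group.
Matching residues: E4, E8, E10, E15.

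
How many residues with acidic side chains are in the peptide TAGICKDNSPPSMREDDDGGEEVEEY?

The acidic residues are Asp (D) and Glu (E), whose side chains end in a carboxylate group.
Matching residues: D7, E15, D16, D17, D18, E21, E22, E24, E25.

9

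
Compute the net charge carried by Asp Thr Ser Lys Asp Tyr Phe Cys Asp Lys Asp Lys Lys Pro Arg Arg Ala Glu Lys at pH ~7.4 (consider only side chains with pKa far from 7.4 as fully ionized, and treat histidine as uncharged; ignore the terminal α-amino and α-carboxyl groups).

+2

Near pH 7.4, K and R contribute +1 each, D and E contribute −1 each, and every other side chain (His included, as stated) is uncharged.
Positive (K, R): Lys4, Lys10, Lys12, Lys13, Arg15, Arg16, Lys19 → +7.
Negative (D, E): Asp1, Asp5, Asp9, Asp11, Glu18 → −5.
Net charge = (+7) + (−5) = +2.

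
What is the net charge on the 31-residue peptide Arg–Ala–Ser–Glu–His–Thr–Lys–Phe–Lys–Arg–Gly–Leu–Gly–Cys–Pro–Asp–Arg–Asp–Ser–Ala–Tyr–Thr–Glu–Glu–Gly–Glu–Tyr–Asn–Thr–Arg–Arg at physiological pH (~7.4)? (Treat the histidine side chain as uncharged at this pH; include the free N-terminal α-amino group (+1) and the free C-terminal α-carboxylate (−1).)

+1

At pH ~7.4 the Lys and Arg side chains are protonated (+1), the Asp and Glu side chains are deprotonated (−1), and with His taken as neutral all other side chains carry no charge.
Positive (K, R): Arg1, Lys7, Lys9, Arg10, Arg17, Arg30, Arg31 → +7.
Negative (D, E): Glu4, Asp16, Asp18, Glu23, Glu24, Glu26 → −6.
The N-terminus (+1) and C-terminus (−1) cancel.
Net charge = (+7) + (−6) = +1.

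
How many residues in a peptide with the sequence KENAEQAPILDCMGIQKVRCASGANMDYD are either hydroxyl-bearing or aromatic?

2

Hydroxyl-bearing: S, T, Y. Aromatic: F, W, Y.
Hydroxyl-bearing residues here: S22, Y28 (2).
Aromatic residues here: Y28 (1).
Y is in both groups, so the 1 Y residue must not be double-counted.
Total = 2 + 1 − 1 = 2.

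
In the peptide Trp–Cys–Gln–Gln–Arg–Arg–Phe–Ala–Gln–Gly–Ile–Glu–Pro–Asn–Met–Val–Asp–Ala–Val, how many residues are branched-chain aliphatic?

The BCAAs are Val, Leu, and Ile — aliphatic side chains with a branch point.
Matching residues: Ile11, Val16, Val19.

3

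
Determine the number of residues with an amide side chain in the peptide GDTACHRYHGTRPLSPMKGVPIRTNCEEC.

Only N (asparagine) and Q (glutamine) carry a side-chain carboxamide.
Matching residues: N25.

1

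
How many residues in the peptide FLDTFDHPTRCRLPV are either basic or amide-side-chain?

Basic: H, K, R. Amide-side-chain: N, Q.
Basic residues here: H7, R10, R12 (3).
Amide-side-chain residues here: none (0).
The two groups share no amino acid, so total = 3 + 0 = 3.

3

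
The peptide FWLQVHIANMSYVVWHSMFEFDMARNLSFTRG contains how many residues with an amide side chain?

The amide-side-chain residues are Asn (N) and Gln (Q).
Matching residues: Q4, N9, N26.

3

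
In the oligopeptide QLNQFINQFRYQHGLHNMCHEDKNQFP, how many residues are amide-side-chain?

Only N (asparagine) and Q (glutamine) carry a side-chain carboxamide.
Matching residues: Q1, N3, Q4, N7, Q8, Q12, N17, N24, Q25.

9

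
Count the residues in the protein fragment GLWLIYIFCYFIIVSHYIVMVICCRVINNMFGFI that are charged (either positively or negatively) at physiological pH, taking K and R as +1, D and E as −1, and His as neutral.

1

Charged side chains at pH ~7.4: K, R (positive); D, E (negative).
Matching residues: R25.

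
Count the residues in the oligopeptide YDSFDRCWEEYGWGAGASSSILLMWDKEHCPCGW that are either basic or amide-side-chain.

Basic: H, K, R. Amide-side-chain: N, Q.
Basic residues here: R6, K27, H29 (3).
Amide-side-chain residues here: none (0).
The two groups share no amino acid, so total = 3 + 0 = 3.

3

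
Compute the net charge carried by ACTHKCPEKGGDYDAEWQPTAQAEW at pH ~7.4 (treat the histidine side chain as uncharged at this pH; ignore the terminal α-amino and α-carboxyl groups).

The side chains ionized at physiological pH are Lys/Arg (+1) and Asp/Glu (−1); with His treated as neutral, nothing else contributes.
Positive (K, R): K5, K9 → +2.
Negative (D, E): E8, D12, D14, E16, E24 → −5.
Net charge = (+2) + (−5) = −3.

-3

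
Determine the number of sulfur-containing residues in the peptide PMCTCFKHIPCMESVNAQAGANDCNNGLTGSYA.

6

Cysteine (C, thiol) and methionine (M, thioether) are the two sulfur-containing amino acids.
Matching residues: M2, C3, C5, C11, M12, C24.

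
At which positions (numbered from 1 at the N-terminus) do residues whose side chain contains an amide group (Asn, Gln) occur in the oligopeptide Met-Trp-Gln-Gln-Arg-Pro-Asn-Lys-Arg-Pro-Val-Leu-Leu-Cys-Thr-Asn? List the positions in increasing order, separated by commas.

3, 4, 7, 16

Matching residues: Gln3, Gln4, Asn7, Asn16.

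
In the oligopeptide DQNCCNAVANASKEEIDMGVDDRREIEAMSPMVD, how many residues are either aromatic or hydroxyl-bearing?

2

Aromatic: F, W, Y. Hydroxyl-bearing: S, T, Y.
Aromatic residues here: none (0).
Hydroxyl-bearing residues here: S12, S30 (2).
(Y belongs to both groups, but none appear in this sequence.) Total = 0 + 2 = 2.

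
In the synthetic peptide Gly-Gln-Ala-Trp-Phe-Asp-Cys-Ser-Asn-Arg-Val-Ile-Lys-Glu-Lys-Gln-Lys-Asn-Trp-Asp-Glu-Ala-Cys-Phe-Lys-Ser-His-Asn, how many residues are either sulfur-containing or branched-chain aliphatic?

4

Sulfur-containing: C, M. Branched-chain aliphatic: I, L, V.
Sulfur-containing residues here: Cys7, Cys23 (2).
Branched-chain aliphatic residues here: Val11, Ile12 (2).
The two groups share no amino acid, so total = 2 + 2 = 4.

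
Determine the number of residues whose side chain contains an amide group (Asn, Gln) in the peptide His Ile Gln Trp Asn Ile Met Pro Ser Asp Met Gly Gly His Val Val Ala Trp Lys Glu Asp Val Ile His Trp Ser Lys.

2

Matching residues: Gln3, Asn5.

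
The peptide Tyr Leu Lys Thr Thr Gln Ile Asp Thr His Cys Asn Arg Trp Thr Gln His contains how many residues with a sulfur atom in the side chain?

Only Cys (C) and Met (M) have a sulfur atom in the side chain.
Matching residues: Cys11.

1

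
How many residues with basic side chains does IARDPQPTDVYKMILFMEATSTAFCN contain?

2

Lysine (K), arginine (R), and histidine (H) have basic, nitrogen-containing side chains.
Matching residues: R3, K12.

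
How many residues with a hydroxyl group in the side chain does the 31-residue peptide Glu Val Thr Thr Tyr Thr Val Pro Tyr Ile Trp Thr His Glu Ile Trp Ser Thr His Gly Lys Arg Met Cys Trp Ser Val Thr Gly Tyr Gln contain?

11

S, T, and Y are the three residues with a side-chain hydroxyl.
Matching residues: Thr3, Thr4, Tyr5, Thr6, Tyr9, Thr12, Ser17, Thr18, Ser26, Thr28, Tyr30.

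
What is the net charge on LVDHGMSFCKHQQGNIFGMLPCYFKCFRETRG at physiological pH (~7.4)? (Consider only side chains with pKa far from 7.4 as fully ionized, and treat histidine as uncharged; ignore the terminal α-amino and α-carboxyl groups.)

+2

At pH ~7.4 the Lys and Arg side chains are protonated (+1), the Asp and Glu side chains are deprotonated (−1), and with His taken as neutral all other side chains carry no charge.
Positive (K, R): K10, K25, R28, R31 → +4.
Negative (D, E): D3, E29 → −2.
Net charge = (+4) + (−2) = +2.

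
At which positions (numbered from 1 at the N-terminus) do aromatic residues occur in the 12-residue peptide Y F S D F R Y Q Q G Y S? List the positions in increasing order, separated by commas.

1, 2, 5, 7, 11

F, W, and Y each carry an aromatic ring on the side chain.
Matching residues: Y1, F2, F5, Y7, Y11.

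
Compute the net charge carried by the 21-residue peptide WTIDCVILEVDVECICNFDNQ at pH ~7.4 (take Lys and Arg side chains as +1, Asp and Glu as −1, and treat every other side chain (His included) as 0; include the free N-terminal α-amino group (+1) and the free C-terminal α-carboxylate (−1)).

-5

Positive (K, R): none → +0.
Negative (D, E): D4, E9, D11, E13, D19 → −5.
The N-terminus (+1) and C-terminus (−1) cancel.
Net charge = (+0) + (−5) = −5.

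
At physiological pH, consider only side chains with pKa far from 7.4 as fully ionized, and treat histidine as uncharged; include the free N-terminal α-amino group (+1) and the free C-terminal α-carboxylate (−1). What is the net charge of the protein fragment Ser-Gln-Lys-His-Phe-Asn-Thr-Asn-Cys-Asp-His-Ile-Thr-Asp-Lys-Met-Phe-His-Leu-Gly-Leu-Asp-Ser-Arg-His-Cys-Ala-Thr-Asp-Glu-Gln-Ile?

-2

At pH ~7.4 the Lys and Arg side chains are protonated (+1), the Asp and Glu side chains are deprotonated (−1), and with His taken as neutral all other side chains carry no charge.
Positive (K, R): Lys3, Lys15, Arg24 → +3.
Negative (D, E): Asp10, Asp14, Asp22, Asp29, Glu30 → −5.
The N-terminus (+1) and C-terminus (−1) cancel.
Net charge = (+3) + (−5) = −2.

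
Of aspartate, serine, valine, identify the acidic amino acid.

Only D (aspartate) and E (glutamate) carry a side-chain carboxylic acid.
Of the listed options, only aspartate belongs to this group.

aspartate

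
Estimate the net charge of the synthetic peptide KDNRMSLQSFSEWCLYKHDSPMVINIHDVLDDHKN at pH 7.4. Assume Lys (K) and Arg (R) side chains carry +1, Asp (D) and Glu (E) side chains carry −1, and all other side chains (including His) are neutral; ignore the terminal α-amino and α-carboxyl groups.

Positive (K, R): K1, R4, K17, K34 → +4.
Negative (D, E): D2, E12, D19, D28, D31, D32 → −6.
Net charge = (+4) + (−6) = −2.

-2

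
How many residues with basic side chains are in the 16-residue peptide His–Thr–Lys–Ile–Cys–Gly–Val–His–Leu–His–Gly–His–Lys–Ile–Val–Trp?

6

The basic amino acids are Lys (K), Arg (R), and His (H).
Matching residues: His1, Lys3, His8, His10, His12, Lys13.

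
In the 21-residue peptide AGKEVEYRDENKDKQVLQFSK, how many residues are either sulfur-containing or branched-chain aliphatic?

3

Sulfur-containing: C, M. Branched-chain aliphatic: I, L, V.
Sulfur-containing residues here: none (0).
Branched-chain aliphatic residues here: V5, V16, L17 (3).
The two groups share no amino acid, so total = 0 + 3 = 3.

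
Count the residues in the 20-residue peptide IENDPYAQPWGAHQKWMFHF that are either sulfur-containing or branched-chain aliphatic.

2

Sulfur-containing: C, M. Branched-chain aliphatic: I, L, V.
Sulfur-containing residues here: M17 (1).
Branched-chain aliphatic residues here: I1 (1).
The two groups share no amino acid, so total = 1 + 1 = 2.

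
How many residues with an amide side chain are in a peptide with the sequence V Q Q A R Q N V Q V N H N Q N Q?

Asparagine (N) and glutamine (Q) have uncharged amide side chains.
Matching residues: Q2, Q3, Q6, N7, Q9, N11, N13, Q14, N15, Q16.

10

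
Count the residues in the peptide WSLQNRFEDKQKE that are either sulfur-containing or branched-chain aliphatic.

1

Sulfur-containing: C, M. Branched-chain aliphatic: I, L, V.
Sulfur-containing residues here: none (0).
Branched-chain aliphatic residues here: L3 (1).
The two groups share no amino acid, so total = 0 + 1 = 1.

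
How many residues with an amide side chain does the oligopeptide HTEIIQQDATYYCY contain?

2

The amide-side-chain residues are Asn (N) and Gln (Q).
Matching residues: Q6, Q7.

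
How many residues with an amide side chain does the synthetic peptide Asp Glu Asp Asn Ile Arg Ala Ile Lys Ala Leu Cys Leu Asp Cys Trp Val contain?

Only N (asparagine) and Q (glutamine) carry a side-chain carboxamide.
Matching residues: Asn4.

1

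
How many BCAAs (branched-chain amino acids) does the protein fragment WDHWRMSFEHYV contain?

1

V, L, and I make up the branched-chain aliphatic group.
Matching residues: V12.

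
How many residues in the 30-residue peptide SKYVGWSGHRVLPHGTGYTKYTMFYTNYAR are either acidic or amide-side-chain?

Acidic: D, E. Amide-side-chain: N, Q.
Acidic residues here: none (0).
Amide-side-chain residues here: N27 (1).
The two groups share no amino acid, so total = 0 + 1 = 1.

1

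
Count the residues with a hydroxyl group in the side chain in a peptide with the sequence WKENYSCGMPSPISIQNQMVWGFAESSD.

6

The –OH-bearing residues are Ser, Thr (aliphatic alcohols), and Tyr (phenol).
Matching residues: Y5, S6, S11, S14, S26, S27.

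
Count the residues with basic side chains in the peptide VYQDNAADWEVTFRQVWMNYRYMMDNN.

2

K, R, and H are the three residues with basic side chains (ε-amine, guanidinium, and imidazole respectively).
Matching residues: R14, R21.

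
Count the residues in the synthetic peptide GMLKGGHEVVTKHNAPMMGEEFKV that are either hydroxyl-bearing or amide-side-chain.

Hydroxyl-bearing: S, T, Y. Amide-side-chain: N, Q.
Hydroxyl-bearing residues here: T11 (1).
Amide-side-chain residues here: N14 (1).
The two groups share no amino acid, so total = 1 + 1 = 2.

2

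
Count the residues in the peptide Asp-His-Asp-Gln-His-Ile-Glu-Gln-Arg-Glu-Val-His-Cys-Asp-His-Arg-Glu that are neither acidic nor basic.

5

Acidic: D, E. Basic: K, R, H. All other residues are neither.
Matching residues: Gln4, Ile6, Gln8, Val11, Cys13.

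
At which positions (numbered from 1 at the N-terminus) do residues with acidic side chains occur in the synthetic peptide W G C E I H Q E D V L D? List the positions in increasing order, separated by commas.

4, 8, 9, 12

Only D (aspartate) and E (glutamate) carry a side-chain carboxylic acid.
Matching residues: E4, E8, D9, D12.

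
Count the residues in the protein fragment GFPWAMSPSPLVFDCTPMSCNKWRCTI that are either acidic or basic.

3

Acidic: D, E. Basic: H, K, R.
Acidic residues here: D14 (1).
Basic residues here: K22, R24 (2).
The two groups share no amino acid, so total = 1 + 2 = 3.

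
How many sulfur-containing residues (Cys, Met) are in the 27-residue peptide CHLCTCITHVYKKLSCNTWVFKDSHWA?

4

Matching residues: C1, C4, C6, C16.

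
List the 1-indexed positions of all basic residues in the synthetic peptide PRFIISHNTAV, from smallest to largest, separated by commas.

2, 7

K, R, and H are the three residues with basic side chains (ε-amine, guanidinium, and imidazole respectively).
Matching residues: R2, H7.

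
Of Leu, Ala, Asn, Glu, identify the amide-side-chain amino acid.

Asn

Asparagine (N) and glutamine (Q) have uncharged amide side chains.
Of the listed options, only Asn belongs to this group.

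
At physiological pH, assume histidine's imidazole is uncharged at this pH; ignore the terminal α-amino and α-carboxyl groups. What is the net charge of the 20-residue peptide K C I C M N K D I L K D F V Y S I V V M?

+1

At pH ~7.4 the Lys and Arg side chains are protonated (+1), the Asp and Glu side chains are deprotonated (−1), and with His taken as neutral all other side chains carry no charge.
Positive (K, R): K1, K7, K11 → +3.
Negative (D, E): D8, D12 → −2.
Net charge = (+3) + (−2) = +1.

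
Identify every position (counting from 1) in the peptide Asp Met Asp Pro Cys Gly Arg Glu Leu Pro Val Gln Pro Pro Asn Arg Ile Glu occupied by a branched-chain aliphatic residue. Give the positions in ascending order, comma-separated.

9, 11, 17

V, L, and I make up the branched-chain aliphatic group.
Matching residues: Leu9, Val11, Ile17.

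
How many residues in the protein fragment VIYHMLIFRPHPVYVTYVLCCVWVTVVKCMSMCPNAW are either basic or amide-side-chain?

5

Basic: H, K, R. Amide-side-chain: N, Q.
Basic residues here: H4, R9, H11, K28 (4).
Amide-side-chain residues here: N35 (1).
The two groups share no amino acid, so total = 4 + 1 = 5.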